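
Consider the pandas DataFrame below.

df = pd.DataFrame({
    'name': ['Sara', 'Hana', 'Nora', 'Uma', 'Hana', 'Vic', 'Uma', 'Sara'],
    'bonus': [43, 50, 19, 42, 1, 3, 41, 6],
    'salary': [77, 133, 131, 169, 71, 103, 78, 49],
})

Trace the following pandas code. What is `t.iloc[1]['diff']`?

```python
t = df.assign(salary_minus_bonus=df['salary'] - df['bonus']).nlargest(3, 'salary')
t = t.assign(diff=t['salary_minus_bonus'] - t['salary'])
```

add column salary_minus_bonus = df['salary'] - df['bonus']:
   name  bonus  salary  salary_minus_bonus
0  Sara     43      77                  34
1  Hana     50     133                  83
2  Nora     19     131                 112
3   Uma     42     169                 127
4  Hana      1      71                  70
5   Vic      3     103                 100
6   Uma     41      78                  37
7  Sara      6      49                  43
take 3 rows with largest salary:
   name  bonus  salary  salary_minus_bonus
3   Uma     42     169                 127
1  Hana     50     133                  83
2  Nora     19     131                 112
add column diff = t['salary_minus_bonus'] - t['salary']:
   name  bonus  salary  salary_minus_bonus  diff
3   Uma     42     169                 127   -42
1  Hana     50     133                  83   -50
2  Nora     19     131                 112   -19

-50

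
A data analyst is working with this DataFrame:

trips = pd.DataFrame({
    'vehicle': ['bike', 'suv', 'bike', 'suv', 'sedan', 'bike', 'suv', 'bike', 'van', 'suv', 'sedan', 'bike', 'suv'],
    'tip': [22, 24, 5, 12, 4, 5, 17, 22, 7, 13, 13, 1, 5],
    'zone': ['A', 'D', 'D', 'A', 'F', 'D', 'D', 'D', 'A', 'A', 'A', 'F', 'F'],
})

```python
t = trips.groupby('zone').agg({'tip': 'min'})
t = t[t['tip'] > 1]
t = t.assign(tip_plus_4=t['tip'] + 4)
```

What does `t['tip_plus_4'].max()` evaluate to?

group by zone, min of tip:
      tip
zone     
A       7
D       5
F       1
filter rows where tip > 1:
      tip
zone     
A       7
D       5
add column tip_plus_4 = t['tip'] + 4:
      tip  tip_plus_4
zone                 
A       7          11
D       5           9

11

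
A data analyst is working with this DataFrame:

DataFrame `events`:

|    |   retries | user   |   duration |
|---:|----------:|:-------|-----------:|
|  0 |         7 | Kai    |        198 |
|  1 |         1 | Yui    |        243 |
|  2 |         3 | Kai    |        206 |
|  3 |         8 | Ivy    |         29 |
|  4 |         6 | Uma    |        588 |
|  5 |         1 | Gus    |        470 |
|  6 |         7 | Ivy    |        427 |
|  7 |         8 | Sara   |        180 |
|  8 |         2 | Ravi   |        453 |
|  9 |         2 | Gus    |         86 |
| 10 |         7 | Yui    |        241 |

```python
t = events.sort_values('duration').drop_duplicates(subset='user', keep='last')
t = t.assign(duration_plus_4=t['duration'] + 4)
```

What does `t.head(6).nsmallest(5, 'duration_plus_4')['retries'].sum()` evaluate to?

sort by duration:
    retries  user  duration
3         8   Ivy        29
9         2   Gus        86
7         8  Sara       180
0         7   Kai       198
2         3   Kai       206
10        7   Yui       241
1         1   Yui       243
6         7   Ivy       427
8         2  Ravi       453
5         1   Gus       470
4         6   Uma       588
drop duplicate user (keep=last):
   retries  user  duration
7        8  Sara       180
2        3   Kai       206
1        1   Yui       243
6        7   Ivy       427
8        2  Ravi       453
5        1   Gus       470
4        6   Uma       588
add column duration_plus_4 = t['duration'] + 4:
   retries  user  duration  duration_plus_4
7        8  Sara       180              184
2        3   Kai       206              210
1        1   Yui       243              247
6        7   Ivy       427              431
8        2  Ravi       453              457
5        1   Gus       470              474
4        6   Uma       588              592
take first 6 rows:
   retries  user  duration  duration_plus_4
7        8  Sara       180              184
2        3   Kai       206              210
1        1   Yui       243              247
6        7   Ivy       427              431
8        2  Ravi       453              457
5        1   Gus       470              474
take 5 rows with smallest duration_plus_4:
   retries  user  duration  duration_plus_4
7        8  Sara       180              184
2        3   Kai       206              210
1        1   Yui       243              247
6        7   Ivy       427              431
8        2  Ravi       453              457
So sum() = 21.

21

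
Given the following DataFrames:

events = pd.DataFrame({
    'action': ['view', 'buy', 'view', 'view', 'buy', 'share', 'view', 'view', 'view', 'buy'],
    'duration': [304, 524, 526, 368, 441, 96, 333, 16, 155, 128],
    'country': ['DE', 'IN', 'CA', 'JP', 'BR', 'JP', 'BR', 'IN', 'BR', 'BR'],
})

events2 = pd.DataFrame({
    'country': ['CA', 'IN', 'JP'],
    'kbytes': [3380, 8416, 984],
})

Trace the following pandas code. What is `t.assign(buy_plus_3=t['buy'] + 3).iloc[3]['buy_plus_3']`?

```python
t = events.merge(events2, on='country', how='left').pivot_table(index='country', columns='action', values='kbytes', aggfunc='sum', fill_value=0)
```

merge on 'country' (how='left') → 10 rows:
  action  duration country  kbytes
0   view       304      DE     NaN
1    buy       524      IN  8416.0
2   view       526      CA  3380.0
3   view       368      JP   984.0
4    buy       441      BR     NaN
5  share        96      JP   984.0
6   view       333      BR     NaN
7   view        16      IN  8416.0
8   view       155      BR     NaN
9    buy       128      BR     NaN
pivot: rows=country, cols=action, sum(kbytes):
action      buy  share    view
country                       
BR          0.0    0.0     0.0
CA          0.0    0.0  3380.0
DE          0.0    0.0     0.0
IN       8416.0    0.0  8416.0
JP          0.0  984.0   984.0
add column buy_plus_3 = t['buy'] + 3:
action      buy  share    view  buy_plus_3
country                                   
BR          0.0    0.0     0.0         3.0
CA          0.0    0.0  3380.0         3.0
DE          0.0    0.0     0.0         3.0
IN       8416.0    0.0  8416.0      8419.0
JP          0.0  984.0   984.0         3.0
Then the value at position 3, column 'buy_plus_3': 8419.0

8419.0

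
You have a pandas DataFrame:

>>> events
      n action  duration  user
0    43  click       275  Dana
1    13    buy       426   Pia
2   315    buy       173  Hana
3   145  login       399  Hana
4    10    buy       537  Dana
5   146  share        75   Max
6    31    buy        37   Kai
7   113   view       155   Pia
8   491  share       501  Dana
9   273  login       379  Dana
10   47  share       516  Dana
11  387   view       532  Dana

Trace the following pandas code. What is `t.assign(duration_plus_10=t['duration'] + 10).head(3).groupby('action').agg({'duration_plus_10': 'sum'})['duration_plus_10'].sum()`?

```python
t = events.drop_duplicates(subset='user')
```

drop duplicate user (keep=first):
     n action  duration  user
0   43  click       275  Dana
1   13    buy       426   Pia
2  315    buy       173  Hana
5  146  share        75   Max
6   31    buy        37   Kai
add column duration_plus_10 = t['duration'] + 10:
     n action  duration  user  duration_plus_10
0   43  click       275  Dana               285
1   13    buy       426   Pia               436
2  315    buy       173  Hana               183
5  146  share        75   Max                85
6   31    buy        37   Kai                47
take first 3 rows:
     n action  duration  user  duration_plus_10
0   43  click       275  Dana               285
1   13    buy       426   Pia               436
2  315    buy       173  Hana               183
group by action, sum of duration_plus_10:
        duration_plus_10
action                  
buy                  619
click                285
Then the sum of column 'duration_plus_10': 904

904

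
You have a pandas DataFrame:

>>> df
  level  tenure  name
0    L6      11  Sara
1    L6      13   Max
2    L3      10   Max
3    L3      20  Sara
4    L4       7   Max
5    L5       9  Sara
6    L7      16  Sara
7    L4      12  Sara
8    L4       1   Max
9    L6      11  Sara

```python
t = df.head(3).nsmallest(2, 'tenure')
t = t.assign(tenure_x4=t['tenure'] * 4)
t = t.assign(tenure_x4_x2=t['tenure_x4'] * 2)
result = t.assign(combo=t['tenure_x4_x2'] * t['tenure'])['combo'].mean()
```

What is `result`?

take first 3 rows:
  level  tenure  name
0    L6      11  Sara
1    L6      13   Max
2    L3      10   Max
take 2 rows with smallest tenure:
  level  tenure  name
2    L3      10   Max
0    L6      11  Sara
add column tenure_x4 = t['tenure'] * 4:
  level  tenure  name  tenure_x4
2    L3      10   Max         40
0    L6      11  Sara         44
add column tenure_x4_x2 = t['tenure_x4'] * 2:
  level  tenure  name  tenure_x4  tenure_x4_x2
2    L3      10   Max         40            80
0    L6      11  Sara         44            88
add column combo = t['tenure_x4_x2'] * t['tenure']:
  level  tenure  name  tenure_x4  tenure_x4_x2  combo
2    L3      10   Max         40            80    800
0    L6      11  Sara         44            88    968
So mean() = 884.0.

884.0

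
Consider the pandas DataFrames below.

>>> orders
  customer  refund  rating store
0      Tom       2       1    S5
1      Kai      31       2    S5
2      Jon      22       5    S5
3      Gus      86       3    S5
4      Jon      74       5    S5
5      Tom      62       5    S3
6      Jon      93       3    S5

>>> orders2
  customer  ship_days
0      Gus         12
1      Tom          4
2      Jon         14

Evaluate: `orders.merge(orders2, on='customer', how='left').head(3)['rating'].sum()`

8

merge on 'customer' (how='left') → 7 rows:
  customer  refund  rating store  ship_days
0      Tom       2       1    S5        4.0
1      Kai      31       2    S5        NaN
2      Jon      22       5    S5       14.0
3      Gus      86       3    S5       12.0
4      Jon      74       5    S5       14.0
5      Tom      62       5    S3        4.0
6      Jon      93       3    S5       14.0
take first 3 rows:
  customer  refund  rating store  ship_days
0      Tom       2       1    S5        4.0
1      Kai      31       2    S5        NaN
2      Jon      22       5    S5       14.0
The sum of column 'rating' is 8.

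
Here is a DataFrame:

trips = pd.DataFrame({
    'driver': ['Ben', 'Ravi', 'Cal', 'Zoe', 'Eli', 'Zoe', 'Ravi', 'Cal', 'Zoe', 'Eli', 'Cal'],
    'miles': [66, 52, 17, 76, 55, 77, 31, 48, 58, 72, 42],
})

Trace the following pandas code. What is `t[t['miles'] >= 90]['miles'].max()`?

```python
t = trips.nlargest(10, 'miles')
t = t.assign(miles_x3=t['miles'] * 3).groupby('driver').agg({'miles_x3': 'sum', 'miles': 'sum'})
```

take 10 rows with largest miles:
   driver  miles
5     Zoe     77
3     Zoe     76
9     Eli     72
0     Ben     66
8     Zoe     58
4     Eli     55
1    Ravi     52
7     Cal     48
10    Cal     42
6    Ravi     31
add column miles_x3 = t['miles'] * 3:
   driver  miles  miles_x3
5     Zoe     77       231
3     Zoe     76       228
9     Eli     72       216
0     Ben     66       198
8     Zoe     58       174
4     Eli     55       165
1    Ravi     52       156
7     Cal     48       144
10    Cal     42       126
6    Ravi     31        93
group by driver: sum(miles_x3), sum(miles):
        miles_x3  miles
driver                 
Ben          198     66
Cal          270     90
Eli          381    127
Ravi         249     83
Zoe          633    211
filter rows where miles >= 90:
        miles_x3  miles
driver                 
Cal          270     90
Eli          381    127
Zoe          633    211
Taking the max of column 'miles' gives 211.

211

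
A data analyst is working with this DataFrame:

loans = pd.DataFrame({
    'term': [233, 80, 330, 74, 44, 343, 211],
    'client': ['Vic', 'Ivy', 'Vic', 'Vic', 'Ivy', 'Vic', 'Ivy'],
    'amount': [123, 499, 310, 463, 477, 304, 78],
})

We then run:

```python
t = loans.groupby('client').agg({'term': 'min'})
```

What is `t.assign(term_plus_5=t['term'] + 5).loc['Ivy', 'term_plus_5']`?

group by client, min of term:
        term
client      
Ivy       44
Vic       74
add column term_plus_5 = t['term'] + 5:
        term  term_plus_5
client                   
Ivy       44           49
Vic       74           79
The value at row 'Ivy', column 'term_plus_5' is 49.

49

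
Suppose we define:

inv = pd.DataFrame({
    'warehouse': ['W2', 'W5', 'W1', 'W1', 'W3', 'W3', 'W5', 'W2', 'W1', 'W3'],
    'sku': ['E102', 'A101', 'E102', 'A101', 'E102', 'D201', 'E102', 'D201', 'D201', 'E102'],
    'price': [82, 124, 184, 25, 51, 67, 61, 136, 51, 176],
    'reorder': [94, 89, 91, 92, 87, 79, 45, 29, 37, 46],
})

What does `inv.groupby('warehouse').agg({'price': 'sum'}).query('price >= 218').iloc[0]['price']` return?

group by warehouse, sum of price:
           price
warehouse       
W1           260
W2           218
W3           294
W5           185
filter rows where price >= 218:
           price
warehouse       
W1           260
W2           218
W3           294
value at position 0, column 'price' → 260

260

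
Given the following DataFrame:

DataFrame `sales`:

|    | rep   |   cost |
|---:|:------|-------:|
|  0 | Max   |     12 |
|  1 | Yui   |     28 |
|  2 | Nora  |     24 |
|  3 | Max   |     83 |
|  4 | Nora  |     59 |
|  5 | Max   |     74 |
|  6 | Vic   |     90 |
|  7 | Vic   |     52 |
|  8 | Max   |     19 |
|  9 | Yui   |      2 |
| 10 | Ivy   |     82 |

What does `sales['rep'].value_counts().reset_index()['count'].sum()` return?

value_counts of rep:
rep
Max     4
Yui     2
Nora    2
Vic     2
Ivy     1
Name: count, dtype: int64
reset_index():
    rep  count
0   Max      4
1   Yui      2
2  Nora      2
3   Vic      2
4   Ivy      1
Reading off the sum of column 'count', we get 11.

11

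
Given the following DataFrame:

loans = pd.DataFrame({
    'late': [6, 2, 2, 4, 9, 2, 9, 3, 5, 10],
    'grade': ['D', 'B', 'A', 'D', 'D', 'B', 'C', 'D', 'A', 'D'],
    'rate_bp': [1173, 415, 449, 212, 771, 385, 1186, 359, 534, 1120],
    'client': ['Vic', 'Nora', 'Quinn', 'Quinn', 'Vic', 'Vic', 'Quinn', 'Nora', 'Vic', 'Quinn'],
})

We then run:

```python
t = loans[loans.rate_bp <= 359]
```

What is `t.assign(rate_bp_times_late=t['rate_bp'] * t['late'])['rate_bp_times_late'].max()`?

1077

filter rows where rate_bp <= 359:
   late grade  rate_bp client
3     4     D      212  Quinn
7     3     D      359   Nora
add column rate_bp_times_late = t['rate_bp'] * t['late']:
   late grade  rate_bp client  rate_bp_times_late
3     4     D      212  Quinn                 848
7     3     D      359   Nora                1077
So max() = 1077.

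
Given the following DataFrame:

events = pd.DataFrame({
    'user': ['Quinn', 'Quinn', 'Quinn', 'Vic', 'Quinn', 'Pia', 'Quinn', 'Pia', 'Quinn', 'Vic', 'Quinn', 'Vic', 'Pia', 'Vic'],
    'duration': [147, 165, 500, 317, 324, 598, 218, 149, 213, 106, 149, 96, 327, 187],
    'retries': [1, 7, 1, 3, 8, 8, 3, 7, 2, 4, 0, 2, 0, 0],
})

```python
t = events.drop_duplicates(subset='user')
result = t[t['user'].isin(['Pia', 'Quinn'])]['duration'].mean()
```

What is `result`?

drop duplicate user (keep=first):
    user  duration  retries
0  Quinn       147        1
3    Vic       317        3
5    Pia       598        8
filter rows where user in ['Pia', 'Quinn']:
    user  duration  retries
0  Quinn       147        1
5    Pia       598        8
Finally, mean of column 'duration' = 372.5.

372.5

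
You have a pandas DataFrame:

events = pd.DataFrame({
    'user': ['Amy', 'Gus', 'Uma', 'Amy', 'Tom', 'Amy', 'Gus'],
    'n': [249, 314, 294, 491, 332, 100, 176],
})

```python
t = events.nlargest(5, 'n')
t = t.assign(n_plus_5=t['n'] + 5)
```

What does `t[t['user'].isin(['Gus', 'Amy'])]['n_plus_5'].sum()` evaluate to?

1069

take 5 rows with largest n:
  user    n
3  Amy  491
4  Tom  332
1  Gus  314
2  Uma  294
0  Amy  249
add column n_plus_5 = t['n'] + 5:
  user    n  n_plus_5
3  Amy  491       496
4  Tom  332       337
1  Gus  314       319
2  Uma  294       299
0  Amy  249       254
filter rows where user in ['Gus', 'Amy']:
  user    n  n_plus_5
3  Amy  491       496
1  Gus  314       319
0  Amy  249       254
sum of column 'n_plus_5' → 1069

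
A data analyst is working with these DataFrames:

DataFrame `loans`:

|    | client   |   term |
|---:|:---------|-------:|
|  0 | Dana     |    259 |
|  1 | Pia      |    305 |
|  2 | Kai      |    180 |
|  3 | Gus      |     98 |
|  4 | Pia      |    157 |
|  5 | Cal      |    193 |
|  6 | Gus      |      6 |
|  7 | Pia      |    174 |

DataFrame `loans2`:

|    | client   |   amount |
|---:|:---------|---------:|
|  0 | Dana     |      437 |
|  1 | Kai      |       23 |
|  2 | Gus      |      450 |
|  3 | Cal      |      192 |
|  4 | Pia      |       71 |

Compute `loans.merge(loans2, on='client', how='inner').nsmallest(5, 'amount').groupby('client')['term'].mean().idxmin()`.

merge on 'client' (how='inner') → 8 rows:
  client  term  amount
0   Dana   259     437
1    Pia   305      71
2    Kai   180      23
3    Gus    98     450
4    Pia   157      71
5    Cal   193     192
6    Gus     6     450
7    Pia   174      71
take 5 rows with smallest amount:
  client  term  amount
2    Kai   180      23
1    Pia   305      71
4    Pia   157      71
7    Pia   174      71
5    Cal   193     192
group by client, mean of term:
client
Cal    193.0
Kai    180.0
Pia    212.0
Name: term, dtype: float64
Taking the label with the smallest value gives Kai.

Kai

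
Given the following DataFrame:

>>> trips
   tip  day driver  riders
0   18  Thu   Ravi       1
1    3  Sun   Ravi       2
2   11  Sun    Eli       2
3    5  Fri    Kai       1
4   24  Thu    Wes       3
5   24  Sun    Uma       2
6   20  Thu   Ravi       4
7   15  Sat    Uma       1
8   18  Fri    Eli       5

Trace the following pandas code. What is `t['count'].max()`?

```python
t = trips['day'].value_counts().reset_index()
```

value_counts of day:
day
Thu    3
Sun    3
Fri    2
Sat    1
Name: count, dtype: int64
reset_index():
   day  count
0  Thu      3
1  Sun      3
2  Fri      2
3  Sat      1

3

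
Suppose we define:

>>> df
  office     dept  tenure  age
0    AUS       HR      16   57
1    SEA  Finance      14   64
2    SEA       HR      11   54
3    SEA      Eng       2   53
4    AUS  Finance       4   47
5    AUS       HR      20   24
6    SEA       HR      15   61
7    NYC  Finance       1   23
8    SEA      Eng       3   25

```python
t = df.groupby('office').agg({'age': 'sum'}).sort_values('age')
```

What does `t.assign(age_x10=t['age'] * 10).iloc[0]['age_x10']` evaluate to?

230

group by office, sum of age:
        age
office     
AUS     128
NYC      23
SEA     257
sort by age:
        age
office     
NYC      23
AUS     128
SEA     257
add column age_x10 = t['age'] * 10:
        age  age_x10
office              
NYC      23      230
AUS     128     1280
SEA     257     2570
So iloc[0]['age_x10'] = 230.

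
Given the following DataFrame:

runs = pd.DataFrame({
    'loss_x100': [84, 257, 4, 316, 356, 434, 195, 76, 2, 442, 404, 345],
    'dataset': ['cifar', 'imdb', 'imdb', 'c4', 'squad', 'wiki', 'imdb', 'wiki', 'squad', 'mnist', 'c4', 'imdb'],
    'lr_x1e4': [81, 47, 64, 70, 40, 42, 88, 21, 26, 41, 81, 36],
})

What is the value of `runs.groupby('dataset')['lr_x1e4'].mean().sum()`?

320.75

group by dataset, mean of lr_x1e4:
dataset
c4       75.50
cifar    81.00
imdb     58.75
mnist    41.00
squad    33.00
wiki     31.50
Name: lr_x1e4, dtype: float64
Reading off the sum of the resulting series, we get 320.75.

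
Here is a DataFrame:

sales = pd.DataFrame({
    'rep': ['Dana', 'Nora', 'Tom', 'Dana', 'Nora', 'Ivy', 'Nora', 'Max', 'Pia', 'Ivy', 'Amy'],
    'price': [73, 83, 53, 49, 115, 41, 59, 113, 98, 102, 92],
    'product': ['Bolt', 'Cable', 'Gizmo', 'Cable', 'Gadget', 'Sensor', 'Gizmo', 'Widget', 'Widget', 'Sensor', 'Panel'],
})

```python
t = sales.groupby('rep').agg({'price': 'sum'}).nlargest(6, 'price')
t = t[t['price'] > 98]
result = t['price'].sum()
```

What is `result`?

635

group by rep, sum of price:
      price
rep        
Amy      92
Dana    122
Ivy     143
Max     113
Nora    257
Pia      98
Tom      53
take 6 rows with largest price:
      price
rep        
Nora    257
Ivy     143
Dana    122
Max     113
Pia      98
Amy      92
filter rows where price > 98:
      price
rep        
Nora    257
Ivy     143
Dana    122
Max     113
Taking the sum of column 'price' gives 635.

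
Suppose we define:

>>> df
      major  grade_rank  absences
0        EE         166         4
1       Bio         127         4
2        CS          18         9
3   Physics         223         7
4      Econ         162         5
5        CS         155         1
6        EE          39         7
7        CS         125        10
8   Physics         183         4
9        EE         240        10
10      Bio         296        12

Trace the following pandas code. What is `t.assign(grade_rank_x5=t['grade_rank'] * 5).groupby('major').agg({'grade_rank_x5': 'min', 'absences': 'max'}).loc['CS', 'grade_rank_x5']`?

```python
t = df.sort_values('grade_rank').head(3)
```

90

sort by grade_rank:
      major  grade_rank  absences
2        CS          18         9
6        EE          39         7
7        CS         125        10
1       Bio         127         4
5        CS         155         1
4      Econ         162         5
0        EE         166         4
8   Physics         183         4
3   Physics         223         7
9        EE         240        10
10      Bio         296        12
take first 3 rows:
  major  grade_rank  absences
2    CS          18         9
6    EE          39         7
7    CS         125        10
add column grade_rank_x5 = t['grade_rank'] * 5:
  major  grade_rank  absences  grade_rank_x5
2    CS          18         9             90
6    EE          39         7            195
7    CS         125        10            625
group by major: min(grade_rank_x5), max(absences):
       grade_rank_x5  absences
major                         
CS                90        10
EE               195         7
Finally, value at row 'CS', column 'grade_rank_x5' = 90.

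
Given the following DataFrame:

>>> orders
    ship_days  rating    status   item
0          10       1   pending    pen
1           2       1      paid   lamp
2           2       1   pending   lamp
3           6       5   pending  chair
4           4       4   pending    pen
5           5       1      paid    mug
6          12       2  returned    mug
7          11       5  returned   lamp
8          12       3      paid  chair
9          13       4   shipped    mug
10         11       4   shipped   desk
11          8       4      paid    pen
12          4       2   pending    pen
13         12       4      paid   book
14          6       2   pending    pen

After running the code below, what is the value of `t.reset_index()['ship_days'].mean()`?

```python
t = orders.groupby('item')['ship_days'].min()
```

group by item, min of ship_days:
item
book     12
chair     6
desk     11
lamp      2
mug       5
pen       4
Name: ship_days, dtype: int64
reset_index():
    item  ship_days
0   book         12
1  chair          6
2   desk         11
3   lamp          2
4    mug          5
5    pen          4
Reading off the mean of column 'ship_days', we get 6.66666666667.

6.66666666667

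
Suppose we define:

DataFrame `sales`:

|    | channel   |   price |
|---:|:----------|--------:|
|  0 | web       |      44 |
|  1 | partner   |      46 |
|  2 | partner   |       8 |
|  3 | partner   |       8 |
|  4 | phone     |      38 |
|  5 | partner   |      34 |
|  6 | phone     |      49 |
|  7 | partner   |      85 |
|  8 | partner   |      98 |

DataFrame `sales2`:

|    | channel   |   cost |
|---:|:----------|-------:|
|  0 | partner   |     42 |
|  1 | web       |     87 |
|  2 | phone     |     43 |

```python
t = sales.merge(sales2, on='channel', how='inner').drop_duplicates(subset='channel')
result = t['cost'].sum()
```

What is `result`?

merge on 'channel' (how='inner') → 9 rows:
   channel  price  cost
0      web     44    87
1  partner     46    42
2  partner      8    42
3  partner      8    42
4    phone     38    43
5  partner     34    42
6    phone     49    43
7  partner     85    42
8  partner     98    42
drop duplicate channel (keep=first):
   channel  price  cost
0      web     44    87
1  partner     46    42
4    phone     38    43
Then the sum of column 'cost': 172

172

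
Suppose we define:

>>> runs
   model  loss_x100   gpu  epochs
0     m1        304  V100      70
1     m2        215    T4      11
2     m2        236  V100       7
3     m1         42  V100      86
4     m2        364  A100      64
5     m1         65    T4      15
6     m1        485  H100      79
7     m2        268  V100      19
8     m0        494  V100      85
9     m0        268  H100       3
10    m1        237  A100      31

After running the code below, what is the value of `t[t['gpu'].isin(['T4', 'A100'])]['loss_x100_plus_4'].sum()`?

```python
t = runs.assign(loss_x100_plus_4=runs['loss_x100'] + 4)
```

add column loss_x100_plus_4 = runs['loss_x100'] + 4:
   model  loss_x100   gpu  epochs  loss_x100_plus_4
0     m1        304  V100      70               308
1     m2        215    T4      11               219
2     m2        236  V100       7               240
3     m1         42  V100      86                46
4     m2        364  A100      64               368
5     m1         65    T4      15                69
6     m1        485  H100      79               489
7     m2        268  V100      19               272
8     m0        494  V100      85               498
9     m0        268  H100       3               272
10    m1        237  A100      31               241
filter rows where gpu in ['T4', 'A100']:
   model  loss_x100   gpu  epochs  loss_x100_plus_4
1     m2        215    T4      11               219
4     m2        364  A100      64               368
5     m1         65    T4      15                69
10    m1        237  A100      31               241

897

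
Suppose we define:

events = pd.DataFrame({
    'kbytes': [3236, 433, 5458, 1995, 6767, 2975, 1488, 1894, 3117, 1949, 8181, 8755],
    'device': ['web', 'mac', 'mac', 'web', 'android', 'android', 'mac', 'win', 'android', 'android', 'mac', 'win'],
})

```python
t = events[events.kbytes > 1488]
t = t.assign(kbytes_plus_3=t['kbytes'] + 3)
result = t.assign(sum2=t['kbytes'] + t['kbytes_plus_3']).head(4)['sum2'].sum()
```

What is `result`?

34924

filter rows where kbytes > 1488:
    kbytes   device
0     3236      web
2     5458      mac
3     1995      web
4     6767  android
5     2975  android
7     1894      win
8     3117  android
9     1949  android
10    8181      mac
11    8755      win
add column kbytes_plus_3 = t['kbytes'] + 3:
    kbytes   device  kbytes_plus_3
0     3236      web           3239
2     5458      mac           5461
3     1995      web           1998
4     6767  android           6770
5     2975  android           2978
7     1894      win           1897
8     3117  android           3120
9     1949  android           1952
10    8181      mac           8184
11    8755      win           8758
add column sum2 = t['kbytes'] + t['kbytes_plus_3']:
    kbytes   device  kbytes_plus_3   sum2
0     3236      web           3239   6475
2     5458      mac           5461  10919
3     1995      web           1998   3993
4     6767  android           6770  13537
5     2975  android           2978   5953
7     1894      win           1897   3791
8     3117  android           3120   6237
9     1949  android           1952   3901
10    8181      mac           8184  16365
11    8755      win           8758  17513
take first 4 rows:
   kbytes   device  kbytes_plus_3   sum2
0    3236      web           3239   6475
2    5458      mac           5461  10919
3    1995      web           1998   3993
4    6767  android           6770  13537
So sum() = 34924.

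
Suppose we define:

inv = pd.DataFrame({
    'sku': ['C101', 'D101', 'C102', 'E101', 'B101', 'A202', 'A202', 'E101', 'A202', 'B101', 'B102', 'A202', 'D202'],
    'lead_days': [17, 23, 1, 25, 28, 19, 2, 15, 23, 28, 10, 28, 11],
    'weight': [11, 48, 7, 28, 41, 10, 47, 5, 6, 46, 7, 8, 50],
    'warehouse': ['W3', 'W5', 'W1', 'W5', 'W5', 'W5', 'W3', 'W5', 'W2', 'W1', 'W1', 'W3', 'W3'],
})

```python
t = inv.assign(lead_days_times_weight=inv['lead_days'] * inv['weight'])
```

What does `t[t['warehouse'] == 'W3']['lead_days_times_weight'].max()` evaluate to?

550

add column lead_days_times_weight = inv['lead_days'] * inv['weight']:
     sku  lead_days  weight warehouse  lead_days_times_weight
0   C101         17      11        W3                     187
1   D101         23      48        W5                    1104
2   C102          1       7        W1                       7
3   E101         25      28        W5                     700
4   B101         28      41        W5                    1148
5   A202         19      10        W5                     190
6   A202          2      47        W3                      94
7   E101         15       5        W5                      75
8   A202         23       6        W2                     138
9   B101         28      46        W1                    1288
10  B102         10       7        W1                      70
11  A202         28       8        W3                     224
12  D202         11      50        W3                     550
filter rows where warehouse == 'W3':
     sku  lead_days  weight warehouse  lead_days_times_weight
0   C101         17      11        W3                     187
6   A202          2      47        W3                      94
11  A202         28       8        W3                     224
12  D202         11      50        W3                     550
So max() = 550.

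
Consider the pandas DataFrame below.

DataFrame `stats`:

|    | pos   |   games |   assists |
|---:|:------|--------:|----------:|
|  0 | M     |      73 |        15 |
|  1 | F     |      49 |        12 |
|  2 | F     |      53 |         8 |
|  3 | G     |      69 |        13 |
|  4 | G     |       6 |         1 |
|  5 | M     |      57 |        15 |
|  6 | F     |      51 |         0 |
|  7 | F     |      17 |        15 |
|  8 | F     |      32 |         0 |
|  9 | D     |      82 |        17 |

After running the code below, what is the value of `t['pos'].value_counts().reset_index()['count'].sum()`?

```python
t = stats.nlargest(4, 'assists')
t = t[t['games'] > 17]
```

take 4 rows with largest assists:
  pos  games  assists
9   D     82       17
0   M     73       15
5   M     57       15
7   F     17       15
filter rows where games > 17:
  pos  games  assists
9   D     82       17
0   M     73       15
5   M     57       15
value_counts of pos:
pos
M    2
D    1
Name: count, dtype: int64
reset_index():
  pos  count
0   M      2
1   D      1
Reading off the sum of column 'count', we get 3.

3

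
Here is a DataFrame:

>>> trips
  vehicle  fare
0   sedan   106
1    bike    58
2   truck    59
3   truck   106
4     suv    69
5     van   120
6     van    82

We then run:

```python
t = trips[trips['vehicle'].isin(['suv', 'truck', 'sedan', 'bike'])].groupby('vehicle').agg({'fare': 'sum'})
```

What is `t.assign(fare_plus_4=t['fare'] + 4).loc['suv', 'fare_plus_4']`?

filter rows where vehicle in ['suv', 'truck', 'sedan', 'bike']:
  vehicle  fare
0   sedan   106
1    bike    58
2   truck    59
3   truck   106
4     suv    69
group by vehicle, sum of fare:
         fare
vehicle      
bike       58
sedan     106
suv        69
truck     165
add column fare_plus_4 = t['fare'] + 4:
         fare  fare_plus_4
vehicle                   
bike       58           62
sedan     106          110
suv        69           73
truck     165          169

73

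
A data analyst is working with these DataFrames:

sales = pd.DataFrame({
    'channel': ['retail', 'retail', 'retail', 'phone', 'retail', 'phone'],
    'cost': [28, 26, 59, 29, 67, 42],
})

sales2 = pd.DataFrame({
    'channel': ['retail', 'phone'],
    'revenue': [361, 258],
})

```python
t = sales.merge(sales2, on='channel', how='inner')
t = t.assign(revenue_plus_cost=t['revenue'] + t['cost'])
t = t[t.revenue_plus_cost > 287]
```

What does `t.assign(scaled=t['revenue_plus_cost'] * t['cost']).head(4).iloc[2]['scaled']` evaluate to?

merge on 'channel' (how='inner') → 6 rows:
  channel  cost  revenue
0  retail    28      361
1  retail    26      361
2  retail    59      361
3   phone    29      258
4  retail    67      361
5   phone    42      258
add column revenue_plus_cost = t['revenue'] + t['cost']:
  channel  cost  revenue  revenue_plus_cost
0  retail    28      361                389
1  retail    26      361                387
2  retail    59      361                420
3   phone    29      258                287
4  retail    67      361                428
5   phone    42      258                300
filter rows where revenue_plus_cost > 287:
  channel  cost  revenue  revenue_plus_cost
0  retail    28      361                389
1  retail    26      361                387
2  retail    59      361                420
4  retail    67      361                428
5   phone    42      258                300
add column scaled = t['revenue_plus_cost'] * t['cost']:
  channel  cost  revenue  revenue_plus_cost  scaled
0  retail    28      361                389   10892
1  retail    26      361                387   10062
2  retail    59      361                420   24780
4  retail    67      361                428   28676
5   phone    42      258                300   12600
take first 4 rows:
  channel  cost  revenue  revenue_plus_cost  scaled
0  retail    28      361                389   10892
1  retail    26      361                387   10062
2  retail    59      361                420   24780
4  retail    67      361                428   28676
Taking the value at position 2, column 'scaled' gives 24780.

24780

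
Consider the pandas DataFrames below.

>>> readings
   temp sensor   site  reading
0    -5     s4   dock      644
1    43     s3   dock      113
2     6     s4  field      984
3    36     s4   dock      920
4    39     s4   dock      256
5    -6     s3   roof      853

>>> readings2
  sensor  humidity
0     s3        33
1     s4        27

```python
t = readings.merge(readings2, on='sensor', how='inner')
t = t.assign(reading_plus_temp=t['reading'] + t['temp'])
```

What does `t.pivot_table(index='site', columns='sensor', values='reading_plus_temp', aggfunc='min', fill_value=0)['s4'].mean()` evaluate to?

merge on 'sensor' (how='inner') → 6 rows:
   temp sensor   site  reading  humidity
0    -5     s4   dock      644        27
1    43     s3   dock      113        33
2     6     s4  field      984        27
3    36     s4   dock      920        27
4    39     s4   dock      256        27
5    -6     s3   roof      853        33
add column reading_plus_temp = t['reading'] + t['temp']:
   temp sensor   site  reading  humidity  reading_plus_temp
0    -5     s4   dock      644        27                639
1    43     s3   dock      113        33                156
2     6     s4  field      984        27                990
3    36     s4   dock      920        27                956
4    39     s4   dock      256        27                295
5    -6     s3   roof      853        33                847
pivot: rows=site, cols=sensor, min(reading_plus_temp):
sensor   s3   s4
site            
dock    156  295
field     0  990
roof    847    0
Taking the mean of column 's4' gives 428.333333333.

428.333333333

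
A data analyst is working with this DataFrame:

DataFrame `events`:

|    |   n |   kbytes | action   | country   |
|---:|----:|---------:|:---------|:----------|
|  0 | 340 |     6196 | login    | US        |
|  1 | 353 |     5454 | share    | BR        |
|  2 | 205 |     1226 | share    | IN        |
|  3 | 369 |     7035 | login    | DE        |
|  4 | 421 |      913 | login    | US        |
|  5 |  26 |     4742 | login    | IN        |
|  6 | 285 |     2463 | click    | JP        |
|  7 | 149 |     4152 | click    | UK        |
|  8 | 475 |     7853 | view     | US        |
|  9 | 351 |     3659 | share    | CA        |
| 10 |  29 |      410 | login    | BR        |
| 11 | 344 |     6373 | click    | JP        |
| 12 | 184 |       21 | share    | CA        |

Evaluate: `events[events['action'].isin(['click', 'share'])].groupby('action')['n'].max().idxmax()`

filter rows where action in ['click', 'share']:
      n  kbytes action country
1   353    5454  share      BR
2   205    1226  share      IN
6   285    2463  click      JP
7   149    4152  click      UK
9   351    3659  share      CA
11  344    6373  click      JP
12  184      21  share      CA
group by action, max of n:
action
click    344
share    353
Name: n, dtype: int64
label with the largest value → share

share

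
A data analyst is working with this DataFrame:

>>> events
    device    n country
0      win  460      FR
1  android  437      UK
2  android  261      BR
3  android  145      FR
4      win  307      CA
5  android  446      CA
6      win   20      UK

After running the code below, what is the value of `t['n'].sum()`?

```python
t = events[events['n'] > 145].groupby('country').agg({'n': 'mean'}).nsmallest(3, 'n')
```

filter rows where n > 145:
    device    n country
0      win  460      FR
1  android  437      UK
2  android  261      BR
4      win  307      CA
5  android  446      CA
group by country, mean of n:
             n
country       
BR       261.0
CA       376.5
FR       460.0
UK       437.0
take 3 rows with smallest n:
             n
country       
BR       261.0
CA       376.5
UK       437.0
Reading off the sum of column 'n', we get 1074.5.

1074.5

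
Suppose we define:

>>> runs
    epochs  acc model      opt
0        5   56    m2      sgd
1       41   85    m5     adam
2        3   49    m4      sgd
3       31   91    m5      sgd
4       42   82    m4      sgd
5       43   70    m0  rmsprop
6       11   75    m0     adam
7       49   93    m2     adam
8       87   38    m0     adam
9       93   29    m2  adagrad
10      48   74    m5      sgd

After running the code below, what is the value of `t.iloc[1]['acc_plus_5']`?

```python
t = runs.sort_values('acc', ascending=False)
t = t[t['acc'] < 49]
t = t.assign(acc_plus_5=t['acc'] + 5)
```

34

sort by acc descending:
    epochs  acc model      opt
7       49   93    m2     adam
3       31   91    m5      sgd
1       41   85    m5     adam
4       42   82    m4      sgd
6       11   75    m0     adam
10      48   74    m5      sgd
5       43   70    m0  rmsprop
0        5   56    m2      sgd
2        3   49    m4      sgd
8       87   38    m0     adam
9       93   29    m2  adagrad
filter rows where acc < 49:
   epochs  acc model      opt
8      87   38    m0     adam
9      93   29    m2  adagrad
add column acc_plus_5 = t['acc'] + 5:
   epochs  acc model      opt  acc_plus_5
8      87   38    m0     adam          43
9      93   29    m2  adagrad          34
value at position 1, column 'acc_plus_5' → 34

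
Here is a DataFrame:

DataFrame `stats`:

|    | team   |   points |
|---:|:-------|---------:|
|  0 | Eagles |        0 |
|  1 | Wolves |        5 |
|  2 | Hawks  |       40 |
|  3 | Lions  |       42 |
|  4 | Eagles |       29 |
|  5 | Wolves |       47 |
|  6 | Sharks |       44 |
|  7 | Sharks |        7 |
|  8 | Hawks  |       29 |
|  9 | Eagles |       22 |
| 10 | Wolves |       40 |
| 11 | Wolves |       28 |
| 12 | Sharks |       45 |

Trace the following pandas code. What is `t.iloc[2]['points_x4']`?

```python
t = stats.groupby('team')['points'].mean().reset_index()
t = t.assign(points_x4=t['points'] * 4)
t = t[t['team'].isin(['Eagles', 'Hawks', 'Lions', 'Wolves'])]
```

group by team, mean of points:
team
Eagles    17.0
Hawks     34.5
Lions     42.0
Sharks    32.0
Wolves    30.0
Name: points, dtype: float64
reset_index():
     team  points
0  Eagles    17.0
1   Hawks    34.5
2   Lions    42.0
3  Sharks    32.0
4  Wolves    30.0
add column points_x4 = t['points'] * 4:
     team  points  points_x4
0  Eagles    17.0       68.0
1   Hawks    34.5      138.0
2   Lions    42.0      168.0
3  Sharks    32.0      128.0
4  Wolves    30.0      120.0
filter rows where team in ['Eagles', 'Hawks', 'Lions', 'Wolves']:
     team  points  points_x4
0  Eagles    17.0       68.0
1   Hawks    34.5      138.0
2   Lions    42.0      168.0
4  Wolves    30.0      120.0
Then the value at position 2, column 'points_x4': 168.0

168.0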